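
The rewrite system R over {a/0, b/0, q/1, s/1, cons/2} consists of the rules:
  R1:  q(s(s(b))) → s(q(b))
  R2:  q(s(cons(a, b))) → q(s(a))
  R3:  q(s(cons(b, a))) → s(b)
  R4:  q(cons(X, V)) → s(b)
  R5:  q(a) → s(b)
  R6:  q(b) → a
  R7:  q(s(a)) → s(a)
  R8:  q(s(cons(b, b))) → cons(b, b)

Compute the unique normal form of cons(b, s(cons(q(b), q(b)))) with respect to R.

cons(b, s(cons(a, a)))

1. cons(b, s(cons(q(b), q(b))))  →  cons(b, s(cons(a, q(b))))   [R6 at 2.1.1]
2. cons(b, s(cons(a, q(b))))  →  cons(b, s(cons(a, a)))   [R6 at 2.1.2]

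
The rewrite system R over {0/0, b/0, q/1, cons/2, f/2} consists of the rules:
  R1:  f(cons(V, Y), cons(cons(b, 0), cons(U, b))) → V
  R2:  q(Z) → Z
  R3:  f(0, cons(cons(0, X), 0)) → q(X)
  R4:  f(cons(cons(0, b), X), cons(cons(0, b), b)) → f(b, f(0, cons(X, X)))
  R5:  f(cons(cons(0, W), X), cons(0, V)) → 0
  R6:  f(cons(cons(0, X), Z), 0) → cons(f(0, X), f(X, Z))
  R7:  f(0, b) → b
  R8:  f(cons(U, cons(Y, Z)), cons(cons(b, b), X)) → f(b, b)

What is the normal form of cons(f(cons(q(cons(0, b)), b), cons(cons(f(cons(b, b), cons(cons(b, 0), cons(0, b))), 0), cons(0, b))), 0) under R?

1. cons(f(cons(q(cons(0, b)), b), cons(cons(f(cons(b, b), cons(cons(b, 0), cons(0, b))), 0), cons(0, b))), 0)  →  cons(f(cons(cons(0, b), b), cons(cons(f(cons(b, b), cons(cons(b, 0), cons(0, b))), 0), cons(0, b))), 0)   [R2 at 1.1.1]
2. cons(f(cons(cons(0, b), b), cons(cons(f(cons(b, b), cons(cons(b, 0), cons(0, b))), 0), cons(0, b))), 0)  →  cons(f(cons(cons(0, b), b), cons(cons(b, 0), cons(0, b))), 0)   [R1 at 1.2.1.1]
3. cons(f(cons(cons(0, b), b), cons(cons(b, 0), cons(0, b))), 0)  →  cons(cons(0, b), 0)   [R1 at 1]

cons(cons(0, b), 0)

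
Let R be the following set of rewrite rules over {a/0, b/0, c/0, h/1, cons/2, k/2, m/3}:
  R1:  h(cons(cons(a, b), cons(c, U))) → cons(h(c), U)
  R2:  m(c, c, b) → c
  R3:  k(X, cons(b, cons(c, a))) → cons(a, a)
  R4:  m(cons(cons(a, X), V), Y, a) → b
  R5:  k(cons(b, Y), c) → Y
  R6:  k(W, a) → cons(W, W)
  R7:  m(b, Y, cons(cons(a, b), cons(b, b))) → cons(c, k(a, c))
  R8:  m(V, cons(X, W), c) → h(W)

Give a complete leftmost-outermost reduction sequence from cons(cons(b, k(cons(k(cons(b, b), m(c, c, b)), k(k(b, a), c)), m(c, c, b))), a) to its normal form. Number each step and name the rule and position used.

1. cons(cons(b, k(cons(k(cons(b, b), m(c, c, b)), k(k(b, a), c)), m(c, c, b))), a)  →  cons(cons(b, k(cons(k(cons(b, b), c), k(k(b, a), c)), m(c, c, b))), a)   [R2 at 1.2.1.1.2]
2. cons(cons(b, k(cons(k(cons(b, b), c), k(k(b, a), c)), m(c, c, b))), a)  →  cons(cons(b, k(cons(b, k(k(b, a), c)), m(c, c, b))), a)   [R5 at 1.2.1.1]
3. cons(cons(b, k(cons(b, k(k(b, a), c)), m(c, c, b))), a)  →  cons(cons(b, k(cons(b, k(cons(b, b), c)), m(c, c, b))), a)   [R6 at 1.2.1.2.1]
4. cons(cons(b, k(cons(b, k(cons(b, b), c)), m(c, c, b))), a)  →  cons(cons(b, k(cons(b, b), m(c, c, b))), a)   [R5 at 1.2.1.2]
5. cons(cons(b, k(cons(b, b), m(c, c, b))), a)  →  cons(cons(b, k(cons(b, b), c)), a)   [R2 at 1.2.2]
6. cons(cons(b, k(cons(b, b), c)), a)  →  cons(cons(b, b), a)   [R5 at 1.2]

cons(cons(b, b), a)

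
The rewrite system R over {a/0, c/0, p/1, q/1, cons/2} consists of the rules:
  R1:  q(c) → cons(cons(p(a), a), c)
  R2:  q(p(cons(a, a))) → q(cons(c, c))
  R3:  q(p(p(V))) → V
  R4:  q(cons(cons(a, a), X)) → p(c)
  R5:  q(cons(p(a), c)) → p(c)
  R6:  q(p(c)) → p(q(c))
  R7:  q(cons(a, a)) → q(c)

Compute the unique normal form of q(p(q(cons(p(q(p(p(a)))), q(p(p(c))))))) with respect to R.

c

1. q(p(q(cons(p(q(p(p(a)))), q(p(p(c)))))))  →  q(p(q(cons(p(a), q(p(p(c)))))))   [R3 at 1.1.1.1.1]
2. q(p(q(cons(p(a), q(p(p(c)))))))  →  q(p(q(cons(p(a), c))))   [R3 at 1.1.1.2]
3. q(p(q(cons(p(a), c))))  →  q(p(p(c)))   [R5 at 1.1]
4. q(p(p(c)))  →  c   [R3 at ε]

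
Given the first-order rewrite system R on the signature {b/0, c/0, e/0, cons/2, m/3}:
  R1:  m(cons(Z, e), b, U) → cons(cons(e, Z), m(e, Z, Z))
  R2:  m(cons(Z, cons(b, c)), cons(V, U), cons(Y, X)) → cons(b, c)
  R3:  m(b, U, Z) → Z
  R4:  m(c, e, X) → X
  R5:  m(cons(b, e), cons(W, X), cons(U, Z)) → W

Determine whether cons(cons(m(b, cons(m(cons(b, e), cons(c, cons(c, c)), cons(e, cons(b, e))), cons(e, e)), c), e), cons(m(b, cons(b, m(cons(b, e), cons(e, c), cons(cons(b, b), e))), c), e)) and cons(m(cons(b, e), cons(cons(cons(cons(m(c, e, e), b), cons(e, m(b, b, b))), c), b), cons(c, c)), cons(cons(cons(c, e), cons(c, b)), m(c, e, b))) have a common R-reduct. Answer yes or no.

no — NF(t₁) = cons(cons(c, e), cons(c, e)), NF(t₂) = cons(cons(cons(cons(e, b), cons(e, b)), c), cons(cons(cons(c, e), cons(c, b)), b))

Reduce t₁ = cons(cons(m(b, cons(m(cons(b, e), cons(c, cons(c, c)), cons(e, cons(b, e))), cons(e, e)), c), e), cons(m(b, cons(b, m(cons(b, e), cons(e, c), cons(cons(b, b), e))), c), e)):
1. cons(cons(m(b, cons(m(cons(b, e), cons(c, cons(c, c)), cons(e, cons(b, e))), cons(e, e)), c), e), cons(m(b, cons(b, m(cons(b, e), cons(e, c), cons(cons(b, b), e))), c), e))  →  cons(cons(c, e), cons(m(b, cons(b, m(cons(b, e), cons(e, c), cons(cons(b, b), e))), c), e))   [R3 at 1.1]
2. cons(cons(c, e), cons(m(b, cons(b, m(cons(b, e), cons(e, c), cons(cons(b, b), e))), c), e))  →  cons(cons(c, e), cons(c, e))   [R3 at 2.1]

Reduce t₂ = cons(m(cons(b, e), cons(cons(cons(cons(m(c, e, e), b), cons(e, m(b, b, b))), c), b), cons(c, c)), cons(cons(cons(c, e), cons(c, b)), m(c, e, b))):
1. cons(m(cons(b, e), cons(cons(cons(cons(m(c, e, e), b), cons(e, m(b, b, b))), c), b), cons(c, c)), cons(cons(cons(c, e), cons(c, b)), m(c, e, b)))  →  cons(cons(cons(cons(m(c, e, e), b), cons(e, m(b, b, b))), c), cons(cons(cons(c, e), cons(c, b)), m(c, e, b)))   [R5 at 1]
2. cons(cons(cons(cons(m(c, e, e), b), cons(e, m(b, b, b))), c), cons(cons(cons(c, e), cons(c, b)), m(c, e, b)))  →  cons(cons(cons(cons(e, b), cons(e, m(b, b, b))), c), cons(cons(cons(c, e), cons(c, b)), m(c, e, b)))   [R4 at 1.1.1.1]
3. cons(cons(cons(cons(e, b), cons(e, m(b, b, b))), c), cons(cons(cons(c, e), cons(c, b)), m(c, e, b)))  →  cons(cons(cons(cons(e, b), cons(e, b)), c), cons(cons(cons(c, e), cons(c, b)), m(c, e, b)))   [R3 at 1.1.2.2]
4. cons(cons(cons(cons(e, b), cons(e, b)), c), cons(cons(cons(c, e), cons(c, b)), m(c, e, b)))  →  cons(cons(cons(cons(e, b), cons(e, b)), c), cons(cons(cons(c, e), cons(c, b)), b))   [R4 at 2.2]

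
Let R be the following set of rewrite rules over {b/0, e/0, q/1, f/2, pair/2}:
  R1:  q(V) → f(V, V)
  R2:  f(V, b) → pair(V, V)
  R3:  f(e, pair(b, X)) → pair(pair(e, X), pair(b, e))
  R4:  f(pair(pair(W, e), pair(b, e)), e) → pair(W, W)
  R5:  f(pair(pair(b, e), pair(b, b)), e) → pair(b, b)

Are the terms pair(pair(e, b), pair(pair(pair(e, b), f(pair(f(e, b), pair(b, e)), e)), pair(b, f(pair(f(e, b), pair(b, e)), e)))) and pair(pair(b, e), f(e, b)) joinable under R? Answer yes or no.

Reduce t₁ = pair(pair(e, b), pair(pair(pair(e, b), f(pair(f(e, b), pair(b, e)), e)), pair(b, f(pair(f(e, b), pair(b, e)), e)))):
1. pair(pair(e, b), pair(pair(pair(e, b), f(pair(f(e, b), pair(b, e)), e)), pair(b, f(pair(f(e, b), pair(b, e)), e))))  →  pair(pair(e, b), pair(pair(pair(e, b), f(pair(pair(e, e), pair(b, e)), e)), pair(b, f(pair(f(e, b), pair(b, e)), e))))   [R2 at 2.1.2.1.1]
2. pair(pair(e, b), pair(pair(pair(e, b), f(pair(pair(e, e), pair(b, e)), e)), pair(b, f(pair(f(e, b), pair(b, e)), e))))  →  pair(pair(e, b), pair(pair(pair(e, b), pair(e, e)), pair(b, f(pair(f(e, b), pair(b, e)), e))))   [R4 at 2.1.2]
3. pair(pair(e, b), pair(pair(pair(e, b), pair(e, e)), pair(b, f(pair(f(e, b), pair(b, e)), e))))  →  pair(pair(e, b), pair(pair(pair(e, b), pair(e, e)), pair(b, f(pair(pair(e, e), pair(b, e)), e))))   [R2 at 2.2.2.1.1]
4. pair(pair(e, b), pair(pair(pair(e, b), pair(e, e)), pair(b, f(pair(pair(e, e), pair(b, e)), e))))  →  pair(pair(e, b), pair(pair(pair(e, b), pair(e, e)), pair(b, pair(e, e))))   [R4 at 2.2.2]

Reduce t₂ = pair(pair(b, e), f(e, b)):
1. pair(pair(b, e), f(e, b))  →  pair(pair(b, e), pair(e, e))   [R2 at 2]

no — NF(t₁) = pair(pair(e, b), pair(pair(pair(e, b), pair(e, e)), pair(b, pair(e, e)))), NF(t₂) = pair(pair(b, e), pair(e, e))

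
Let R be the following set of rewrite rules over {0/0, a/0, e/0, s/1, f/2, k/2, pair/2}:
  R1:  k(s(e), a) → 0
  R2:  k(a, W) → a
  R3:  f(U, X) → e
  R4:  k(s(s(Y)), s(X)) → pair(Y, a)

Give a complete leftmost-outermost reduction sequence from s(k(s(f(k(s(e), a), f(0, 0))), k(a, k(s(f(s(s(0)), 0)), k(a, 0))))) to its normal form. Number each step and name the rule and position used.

1. s(k(s(f(k(s(e), a), f(0, 0))), k(a, k(s(f(s(s(0)), 0)), k(a, 0)))))  →  s(k(s(e), k(a, k(s(f(s(s(0)), 0)), k(a, 0)))))   [R3 at 1.1.1]
2. s(k(s(e), k(a, k(s(f(s(s(0)), 0)), k(a, 0)))))  →  s(k(s(e), a))   [R2 at 1.2]
3. s(k(s(e), a))  →  s(0)   [R1 at 1]

s(0)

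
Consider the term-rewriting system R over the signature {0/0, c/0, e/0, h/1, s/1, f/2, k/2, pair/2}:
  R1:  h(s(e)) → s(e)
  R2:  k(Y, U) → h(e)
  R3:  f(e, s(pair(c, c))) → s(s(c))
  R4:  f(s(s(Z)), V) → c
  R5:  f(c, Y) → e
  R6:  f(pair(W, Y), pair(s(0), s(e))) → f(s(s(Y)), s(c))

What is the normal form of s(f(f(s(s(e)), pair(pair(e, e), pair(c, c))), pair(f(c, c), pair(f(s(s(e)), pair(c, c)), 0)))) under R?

1. s(f(f(s(s(e)), pair(pair(e, e), pair(c, c))), pair(f(c, c), pair(f(s(s(e)), pair(c, c)), 0))))  →  s(f(c, pair(f(c, c), pair(f(s(s(e)), pair(c, c)), 0))))   [R4 at 1.1]
2. s(f(c, pair(f(c, c), pair(f(s(s(e)), pair(c, c)), 0))))  →  s(e)   [R5 at 1]

s(e)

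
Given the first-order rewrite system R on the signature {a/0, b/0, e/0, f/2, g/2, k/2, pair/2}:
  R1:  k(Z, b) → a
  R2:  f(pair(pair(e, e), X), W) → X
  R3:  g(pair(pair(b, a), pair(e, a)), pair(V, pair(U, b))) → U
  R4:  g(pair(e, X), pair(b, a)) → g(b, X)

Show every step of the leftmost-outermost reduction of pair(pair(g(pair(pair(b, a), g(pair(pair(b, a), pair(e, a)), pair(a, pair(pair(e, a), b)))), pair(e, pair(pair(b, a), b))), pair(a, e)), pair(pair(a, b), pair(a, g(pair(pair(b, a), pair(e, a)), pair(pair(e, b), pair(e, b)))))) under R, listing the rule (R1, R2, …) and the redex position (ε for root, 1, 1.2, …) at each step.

pair(pair(pair(b, a), pair(a, e)), pair(pair(a, b), pair(a, e)))

1. pair(pair(g(pair(pair(b, a), g(pair(pair(b, a), pair(e, a)), pair(a, pair(pair(e, a), b)))), pair(e, pair(pair(b, a), b))), pair(a, e)), pair(pair(a, b), pair(a, g(pair(pair(b, a), pair(e, a)), pair(pair(e, b), pair(e, b))))))  →  pair(pair(g(pair(pair(b, a), pair(e, a)), pair(e, pair(pair(b, a), b))), pair(a, e)), pair(pair(a, b), pair(a, g(pair(pair(b, a), pair(e, a)), pair(pair(e, b), pair(e, b))))))   [R3 at 1.1.1.2]
2. pair(pair(g(pair(pair(b, a), pair(e, a)), pair(e, pair(pair(b, a), b))), pair(a, e)), pair(pair(a, b), pair(a, g(pair(pair(b, a), pair(e, a)), pair(pair(e, b), pair(e, b))))))  →  pair(pair(pair(b, a), pair(a, e)), pair(pair(a, b), pair(a, g(pair(pair(b, a), pair(e, a)), pair(pair(e, b), pair(e, b))))))   [R3 at 1.1]
3. pair(pair(pair(b, a), pair(a, e)), pair(pair(a, b), pair(a, g(pair(pair(b, a), pair(e, a)), pair(pair(e, b), pair(e, b))))))  →  pair(pair(pair(b, a), pair(a, e)), pair(pair(a, b), pair(a, e)))   [R3 at 2.2.2]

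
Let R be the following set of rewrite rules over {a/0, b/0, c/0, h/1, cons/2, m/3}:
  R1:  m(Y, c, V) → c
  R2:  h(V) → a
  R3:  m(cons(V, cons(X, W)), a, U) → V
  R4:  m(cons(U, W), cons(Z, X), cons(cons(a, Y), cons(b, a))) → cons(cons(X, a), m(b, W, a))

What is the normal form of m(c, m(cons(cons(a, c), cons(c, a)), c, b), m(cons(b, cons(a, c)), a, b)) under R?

c

1. m(c, m(cons(cons(a, c), cons(c, a)), c, b), m(cons(b, cons(a, c)), a, b))  →  m(c, c, m(cons(b, cons(a, c)), a, b))   [R1 at 2]
2. m(c, c, m(cons(b, cons(a, c)), a, b))  →  c   [R1 at ε]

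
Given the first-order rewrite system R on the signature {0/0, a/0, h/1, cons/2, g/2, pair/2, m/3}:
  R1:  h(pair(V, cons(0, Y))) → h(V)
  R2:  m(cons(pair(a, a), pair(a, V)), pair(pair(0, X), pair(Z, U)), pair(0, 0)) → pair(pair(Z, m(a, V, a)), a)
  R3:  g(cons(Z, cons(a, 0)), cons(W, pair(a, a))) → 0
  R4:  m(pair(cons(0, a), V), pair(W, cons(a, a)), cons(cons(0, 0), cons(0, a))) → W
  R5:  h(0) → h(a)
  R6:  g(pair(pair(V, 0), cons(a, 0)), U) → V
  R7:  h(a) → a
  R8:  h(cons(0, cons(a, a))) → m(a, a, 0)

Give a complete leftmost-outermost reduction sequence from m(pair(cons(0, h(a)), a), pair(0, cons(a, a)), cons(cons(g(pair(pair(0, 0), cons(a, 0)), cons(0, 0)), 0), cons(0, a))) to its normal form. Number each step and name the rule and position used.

1. m(pair(cons(0, h(a)), a), pair(0, cons(a, a)), cons(cons(g(pair(pair(0, 0), cons(a, 0)), cons(0, 0)), 0), cons(0, a)))  →  m(pair(cons(0, a), a), pair(0, cons(a, a)), cons(cons(g(pair(pair(0, 0), cons(a, 0)), cons(0, 0)), 0), cons(0, a)))   [R7 at 1.1.2]
2. m(pair(cons(0, a), a), pair(0, cons(a, a)), cons(cons(g(pair(pair(0, 0), cons(a, 0)), cons(0, 0)), 0), cons(0, a)))  →  m(pair(cons(0, a), a), pair(0, cons(a, a)), cons(cons(0, 0), cons(0, a)))   [R6 at 3.1.1]
3. m(pair(cons(0, a), a), pair(0, cons(a, a)), cons(cons(0, 0), cons(0, a)))  →  0   [R4 at ε]

0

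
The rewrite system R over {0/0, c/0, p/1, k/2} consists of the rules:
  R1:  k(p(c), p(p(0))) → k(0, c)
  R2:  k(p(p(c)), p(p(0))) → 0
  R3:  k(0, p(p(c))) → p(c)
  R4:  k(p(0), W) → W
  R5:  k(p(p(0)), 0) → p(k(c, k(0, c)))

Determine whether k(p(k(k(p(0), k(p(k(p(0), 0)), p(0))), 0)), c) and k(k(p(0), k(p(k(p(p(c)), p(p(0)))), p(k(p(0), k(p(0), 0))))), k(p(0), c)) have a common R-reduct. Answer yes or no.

yes — NF(t₁) = c, NF(t₂) = c

Reduce t₁ = k(p(k(k(p(0), k(p(k(p(0), 0)), p(0))), 0)), c):
1. k(p(k(k(p(0), k(p(k(p(0), 0)), p(0))), 0)), c)  →  k(p(k(k(p(k(p(0), 0)), p(0)), 0)), c)   [R4 at 1.1.1]
2. k(p(k(k(p(k(p(0), 0)), p(0)), 0)), c)  →  k(p(k(k(p(0), p(0)), 0)), c)   [R4 at 1.1.1.1.1]
3. k(p(k(k(p(0), p(0)), 0)), c)  →  k(p(k(p(0), 0)), c)   [R4 at 1.1.1]
4. k(p(k(p(0), 0)), c)  →  k(p(0), c)   [R4 at 1.1]
5. k(p(0), c)  →  c   [R4 at ε]

Reduce t₂ = k(k(p(0), k(p(k(p(p(c)), p(p(0)))), p(k(p(0), k(p(0), 0))))), k(p(0), c)):
1. k(k(p(0), k(p(k(p(p(c)), p(p(0)))), p(k(p(0), k(p(0), 0))))), k(p(0), c))  →  k(k(p(k(p(p(c)), p(p(0)))), p(k(p(0), k(p(0), 0)))), k(p(0), c))   [R4 at 1]
2. k(k(p(k(p(p(c)), p(p(0)))), p(k(p(0), k(p(0), 0)))), k(p(0), c))  →  k(k(p(0), p(k(p(0), k(p(0), 0)))), k(p(0), c))   [R2 at 1.1.1]
3. k(k(p(0), p(k(p(0), k(p(0), 0)))), k(p(0), c))  →  k(p(k(p(0), k(p(0), 0))), k(p(0), c))   [R4 at 1]
4. k(p(k(p(0), k(p(0), 0))), k(p(0), c))  →  k(p(k(p(0), 0)), k(p(0), c))   [R4 at 1.1]
5. k(p(k(p(0), 0)), k(p(0), c))  →  k(p(0), k(p(0), c))   [R4 at 1.1]
6. k(p(0), k(p(0), c))  →  k(p(0), c)   [R4 at ε]
7. k(p(0), c)  →  c   [R4 at ε]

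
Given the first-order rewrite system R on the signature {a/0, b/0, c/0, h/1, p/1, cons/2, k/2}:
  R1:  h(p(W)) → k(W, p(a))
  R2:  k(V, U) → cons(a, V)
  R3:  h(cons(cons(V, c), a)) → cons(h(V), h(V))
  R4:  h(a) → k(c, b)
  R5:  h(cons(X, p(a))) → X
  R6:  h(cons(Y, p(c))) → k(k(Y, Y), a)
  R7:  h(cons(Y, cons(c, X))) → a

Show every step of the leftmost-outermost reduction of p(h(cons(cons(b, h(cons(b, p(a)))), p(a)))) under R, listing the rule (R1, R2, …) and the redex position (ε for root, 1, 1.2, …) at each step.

1. p(h(cons(cons(b, h(cons(b, p(a)))), p(a))))  →  p(cons(b, h(cons(b, p(a)))))   [R5 at 1]
2. p(cons(b, h(cons(b, p(a)))))  →  p(cons(b, b))   [R5 at 1.2]

p(cons(b, b))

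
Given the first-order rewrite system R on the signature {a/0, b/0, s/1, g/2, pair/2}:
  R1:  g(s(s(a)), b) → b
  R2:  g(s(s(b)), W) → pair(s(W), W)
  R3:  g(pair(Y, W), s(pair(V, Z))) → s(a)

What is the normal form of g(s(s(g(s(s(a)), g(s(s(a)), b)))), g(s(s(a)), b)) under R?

1. g(s(s(g(s(s(a)), g(s(s(a)), b)))), g(s(s(a)), b))  →  g(s(s(g(s(s(a)), b))), g(s(s(a)), b))   [R1 at 1.1.1.2]
2. g(s(s(g(s(s(a)), b))), g(s(s(a)), b))  →  g(s(s(b)), g(s(s(a)), b))   [R1 at 1.1.1]
3. g(s(s(b)), g(s(s(a)), b))  →  pair(s(g(s(s(a)), b)), g(s(s(a)), b))   [R2 at ε]
4. pair(s(g(s(s(a)), b)), g(s(s(a)), b))  →  pair(s(b), g(s(s(a)), b))   [R1 at 1.1]
5. pair(s(b), g(s(s(a)), b))  →  pair(s(b), b)   [R1 at 2]

pair(s(b), b)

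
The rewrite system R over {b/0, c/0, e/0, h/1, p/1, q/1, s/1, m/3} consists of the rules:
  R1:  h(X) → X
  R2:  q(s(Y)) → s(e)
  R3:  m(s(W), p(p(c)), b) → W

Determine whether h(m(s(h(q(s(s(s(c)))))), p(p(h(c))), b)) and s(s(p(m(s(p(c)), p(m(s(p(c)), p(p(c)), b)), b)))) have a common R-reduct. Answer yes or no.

no — NF(t₁) = s(e), NF(t₂) = s(s(p(p(c))))

Reduce t₁ = h(m(s(h(q(s(s(s(c)))))), p(p(h(c))), b)):
1. h(m(s(h(q(s(s(s(c)))))), p(p(h(c))), b))  →  m(s(h(q(s(s(s(c)))))), p(p(h(c))), b)   [R1 at ε]
2. m(s(h(q(s(s(s(c)))))), p(p(h(c))), b)  →  m(s(q(s(s(s(c))))), p(p(h(c))), b)   [R1 at 1.1]
3. m(s(q(s(s(s(c))))), p(p(h(c))), b)  →  m(s(s(e)), p(p(h(c))), b)   [R2 at 1.1]
4. m(s(s(e)), p(p(h(c))), b)  →  m(s(s(e)), p(p(c)), b)   [R1 at 2.1.1]
5. m(s(s(e)), p(p(c)), b)  →  s(e)   [R3 at ε]

Reduce t₂ = s(s(p(m(s(p(c)), p(m(s(p(c)), p(p(c)), b)), b)))):
1. s(s(p(m(s(p(c)), p(m(s(p(c)), p(p(c)), b)), b))))  →  s(s(p(m(s(p(c)), p(p(c)), b))))   [R3 at 1.1.1.2.1]
2. s(s(p(m(s(p(c)), p(p(c)), b))))  →  s(s(p(p(c))))   [R3 at 1.1.1]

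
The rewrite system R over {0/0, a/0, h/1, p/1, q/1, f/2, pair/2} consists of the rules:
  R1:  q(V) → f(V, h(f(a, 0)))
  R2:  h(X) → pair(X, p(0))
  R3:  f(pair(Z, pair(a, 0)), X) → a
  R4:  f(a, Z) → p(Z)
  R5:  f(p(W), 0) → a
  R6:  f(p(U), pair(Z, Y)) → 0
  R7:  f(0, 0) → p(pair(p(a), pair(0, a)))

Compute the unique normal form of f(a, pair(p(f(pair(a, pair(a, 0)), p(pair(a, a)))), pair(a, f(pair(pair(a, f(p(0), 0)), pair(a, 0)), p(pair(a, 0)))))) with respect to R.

1. f(a, pair(p(f(pair(a, pair(a, 0)), p(pair(a, a)))), pair(a, f(pair(pair(a, f(p(0), 0)), pair(a, 0)), p(pair(a, 0))))))  →  p(pair(p(f(pair(a, pair(a, 0)), p(pair(a, a)))), pair(a, f(pair(pair(a, f(p(0), 0)), pair(a, 0)), p(pair(a, 0))))))   [R4 at ε]
2. p(pair(p(f(pair(a, pair(a, 0)), p(pair(a, a)))), pair(a, f(pair(pair(a, f(p(0), 0)), pair(a, 0)), p(pair(a, 0))))))  →  p(pair(p(a), pair(a, f(pair(pair(a, f(p(0), 0)), pair(a, 0)), p(pair(a, 0))))))   [R3 at 1.1.1]
3. p(pair(p(a), pair(a, f(pair(pair(a, f(p(0), 0)), pair(a, 0)), p(pair(a, 0))))))  →  p(pair(p(a), pair(a, a)))   [R3 at 1.2.2]

p(pair(p(a), pair(a, a)))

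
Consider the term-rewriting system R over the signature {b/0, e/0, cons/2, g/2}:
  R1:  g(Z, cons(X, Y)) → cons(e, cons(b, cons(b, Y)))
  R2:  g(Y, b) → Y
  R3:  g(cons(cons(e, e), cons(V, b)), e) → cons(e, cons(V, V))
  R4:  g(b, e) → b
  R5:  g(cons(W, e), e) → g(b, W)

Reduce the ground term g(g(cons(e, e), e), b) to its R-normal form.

b

1. g(g(cons(e, e), e), b)  →  g(cons(e, e), e)   [R2 at ε]
2. g(cons(e, e), e)  →  g(b, e)   [R5 at ε]
3. g(b, e)  →  b   [R4 at ε]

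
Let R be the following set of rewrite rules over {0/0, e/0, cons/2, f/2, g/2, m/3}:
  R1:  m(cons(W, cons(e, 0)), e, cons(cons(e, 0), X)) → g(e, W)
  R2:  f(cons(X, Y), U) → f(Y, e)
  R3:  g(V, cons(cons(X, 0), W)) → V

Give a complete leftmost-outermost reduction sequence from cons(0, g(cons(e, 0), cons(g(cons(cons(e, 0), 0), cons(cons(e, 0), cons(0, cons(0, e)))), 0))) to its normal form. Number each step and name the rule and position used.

cons(0, cons(e, 0))

1. cons(0, g(cons(e, 0), cons(g(cons(cons(e, 0), 0), cons(cons(e, 0), cons(0, cons(0, e)))), 0)))  →  cons(0, g(cons(e, 0), cons(cons(cons(e, 0), 0), 0)))   [R3 at 2.2.1]
2. cons(0, g(cons(e, 0), cons(cons(cons(e, 0), 0), 0)))  →  cons(0, cons(e, 0))   [R3 at 2]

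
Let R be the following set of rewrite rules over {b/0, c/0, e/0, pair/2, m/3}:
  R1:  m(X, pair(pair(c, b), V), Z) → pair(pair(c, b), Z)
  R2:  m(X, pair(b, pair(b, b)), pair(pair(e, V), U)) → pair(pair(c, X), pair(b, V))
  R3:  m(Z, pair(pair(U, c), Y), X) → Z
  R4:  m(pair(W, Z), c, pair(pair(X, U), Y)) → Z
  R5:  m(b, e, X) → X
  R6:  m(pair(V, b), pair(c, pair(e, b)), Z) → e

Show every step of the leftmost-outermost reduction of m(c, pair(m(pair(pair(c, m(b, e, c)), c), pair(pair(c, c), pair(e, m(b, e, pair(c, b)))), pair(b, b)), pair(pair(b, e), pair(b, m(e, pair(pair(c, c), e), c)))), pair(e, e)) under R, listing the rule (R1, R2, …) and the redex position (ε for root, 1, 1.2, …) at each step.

1. m(c, pair(m(pair(pair(c, m(b, e, c)), c), pair(pair(c, c), pair(e, m(b, e, pair(c, b)))), pair(b, b)), pair(pair(b, e), pair(b, m(e, pair(pair(c, c), e), c)))), pair(e, e))  →  m(c, pair(pair(pair(c, m(b, e, c)), c), pair(pair(b, e), pair(b, m(e, pair(pair(c, c), e), c)))), pair(e, e))   [R3 at 2.1]
2. m(c, pair(pair(pair(c, m(b, e, c)), c), pair(pair(b, e), pair(b, m(e, pair(pair(c, c), e), c)))), pair(e, e))  →  c   [R3 at ε]

c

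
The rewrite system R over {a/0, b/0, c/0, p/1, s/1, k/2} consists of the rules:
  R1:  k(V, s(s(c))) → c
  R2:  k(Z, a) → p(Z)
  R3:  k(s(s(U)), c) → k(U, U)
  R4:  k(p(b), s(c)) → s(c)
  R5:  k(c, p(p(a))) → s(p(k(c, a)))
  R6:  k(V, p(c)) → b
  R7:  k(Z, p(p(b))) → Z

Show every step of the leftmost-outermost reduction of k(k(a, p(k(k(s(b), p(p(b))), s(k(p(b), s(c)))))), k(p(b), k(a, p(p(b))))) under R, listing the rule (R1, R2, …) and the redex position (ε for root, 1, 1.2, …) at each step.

b

1. k(k(a, p(k(k(s(b), p(p(b))), s(k(p(b), s(c)))))), k(p(b), k(a, p(p(b)))))  →  k(k(a, p(k(s(b), s(k(p(b), s(c)))))), k(p(b), k(a, p(p(b)))))   [R7 at 1.2.1.1]
2. k(k(a, p(k(s(b), s(k(p(b), s(c)))))), k(p(b), k(a, p(p(b)))))  →  k(k(a, p(k(s(b), s(s(c))))), k(p(b), k(a, p(p(b)))))   [R4 at 1.2.1.2.1]
3. k(k(a, p(k(s(b), s(s(c))))), k(p(b), k(a, p(p(b)))))  →  k(k(a, p(c)), k(p(b), k(a, p(p(b)))))   [R1 at 1.2.1]
4. k(k(a, p(c)), k(p(b), k(a, p(p(b)))))  →  k(b, k(p(b), k(a, p(p(b)))))   [R6 at 1]
5. k(b, k(p(b), k(a, p(p(b)))))  →  k(b, k(p(b), a))   [R7 at 2.2]
6. k(b, k(p(b), a))  →  k(b, p(p(b)))   [R2 at 2]
7. k(b, p(p(b)))  →  b   [R7 at ε]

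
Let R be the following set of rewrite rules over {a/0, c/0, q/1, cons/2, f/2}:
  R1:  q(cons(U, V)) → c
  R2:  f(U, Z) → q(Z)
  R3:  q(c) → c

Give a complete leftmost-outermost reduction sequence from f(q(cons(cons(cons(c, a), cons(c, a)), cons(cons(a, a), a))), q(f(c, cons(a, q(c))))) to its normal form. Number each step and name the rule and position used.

c

1. f(q(cons(cons(cons(c, a), cons(c, a)), cons(cons(a, a), a))), q(f(c, cons(a, q(c)))))  →  q(q(f(c, cons(a, q(c)))))   [R2 at ε]
2. q(q(f(c, cons(a, q(c)))))  →  q(q(q(cons(a, q(c)))))   [R2 at 1.1]
3. q(q(q(cons(a, q(c)))))  →  q(q(c))   [R1 at 1.1]
4. q(q(c))  →  q(c)   [R3 at 1]
5. q(c)  →  c   [R3 at ε]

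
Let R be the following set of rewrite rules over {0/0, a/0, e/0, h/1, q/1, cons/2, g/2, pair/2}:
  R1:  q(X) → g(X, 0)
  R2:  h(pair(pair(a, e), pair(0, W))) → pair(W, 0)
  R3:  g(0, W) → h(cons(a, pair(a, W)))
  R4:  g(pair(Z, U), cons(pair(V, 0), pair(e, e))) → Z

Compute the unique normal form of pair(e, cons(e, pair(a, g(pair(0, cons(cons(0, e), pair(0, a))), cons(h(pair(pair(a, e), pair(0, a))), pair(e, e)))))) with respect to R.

1. pair(e, cons(e, pair(a, g(pair(0, cons(cons(0, e), pair(0, a))), cons(h(pair(pair(a, e), pair(0, a))), pair(e, e))))))  →  pair(e, cons(e, pair(a, g(pair(0, cons(cons(0, e), pair(0, a))), cons(pair(a, 0), pair(e, e))))))   [R2 at 2.2.2.2.1]
2. pair(e, cons(e, pair(a, g(pair(0, cons(cons(0, e), pair(0, a))), cons(pair(a, 0), pair(e, e))))))  →  pair(e, cons(e, pair(a, 0)))   [R4 at 2.2.2]

pair(e, cons(e, pair(a, 0)))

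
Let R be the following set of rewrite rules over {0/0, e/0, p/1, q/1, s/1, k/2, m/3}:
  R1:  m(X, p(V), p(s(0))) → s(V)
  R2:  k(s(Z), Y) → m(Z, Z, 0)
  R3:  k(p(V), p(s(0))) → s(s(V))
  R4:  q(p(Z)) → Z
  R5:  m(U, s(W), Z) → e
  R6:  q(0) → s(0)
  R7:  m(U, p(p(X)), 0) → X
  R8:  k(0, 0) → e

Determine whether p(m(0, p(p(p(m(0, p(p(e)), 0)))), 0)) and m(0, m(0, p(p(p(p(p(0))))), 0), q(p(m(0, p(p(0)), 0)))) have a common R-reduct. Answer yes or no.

Reduce t₁ = p(m(0, p(p(p(m(0, p(p(e)), 0)))), 0)):
1. p(m(0, p(p(p(m(0, p(p(e)), 0)))), 0))  →  p(p(m(0, p(p(e)), 0)))   [R7 at 1]
2. p(p(m(0, p(p(e)), 0)))  →  p(p(e))   [R7 at 1.1]

Reduce t₂ = m(0, m(0, p(p(p(p(p(0))))), 0), q(p(m(0, p(p(0)), 0)))):
1. m(0, m(0, p(p(p(p(p(0))))), 0), q(p(m(0, p(p(0)), 0))))  →  m(0, p(p(p(0))), q(p(m(0, p(p(0)), 0))))   [R7 at 2]
2. m(0, p(p(p(0))), q(p(m(0, p(p(0)), 0))))  →  m(0, p(p(p(0))), m(0, p(p(0)), 0))   [R4 at 3]
3. m(0, p(p(p(0))), m(0, p(p(0)), 0))  →  m(0, p(p(p(0))), 0)   [R7 at 3]
4. m(0, p(p(p(0))), 0)  →  p(0)   [R7 at ε]

no — NF(t₁) = p(p(e)), NF(t₂) = p(0)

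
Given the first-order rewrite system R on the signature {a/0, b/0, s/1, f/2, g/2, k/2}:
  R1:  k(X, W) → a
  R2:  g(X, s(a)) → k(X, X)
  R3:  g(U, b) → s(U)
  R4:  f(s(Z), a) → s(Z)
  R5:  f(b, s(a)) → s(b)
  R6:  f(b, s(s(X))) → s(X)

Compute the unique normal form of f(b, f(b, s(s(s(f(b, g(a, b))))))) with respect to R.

1. f(b, f(b, s(s(s(f(b, g(a, b)))))))  →  f(b, s(s(f(b, g(a, b)))))   [R6 at 2]
2. f(b, s(s(f(b, g(a, b)))))  →  s(f(b, g(a, b)))   [R6 at ε]
3. s(f(b, g(a, b)))  →  s(f(b, s(a)))   [R3 at 1.2]
4. s(f(b, s(a)))  →  s(s(b))   [R5 at 1]

s(s(b))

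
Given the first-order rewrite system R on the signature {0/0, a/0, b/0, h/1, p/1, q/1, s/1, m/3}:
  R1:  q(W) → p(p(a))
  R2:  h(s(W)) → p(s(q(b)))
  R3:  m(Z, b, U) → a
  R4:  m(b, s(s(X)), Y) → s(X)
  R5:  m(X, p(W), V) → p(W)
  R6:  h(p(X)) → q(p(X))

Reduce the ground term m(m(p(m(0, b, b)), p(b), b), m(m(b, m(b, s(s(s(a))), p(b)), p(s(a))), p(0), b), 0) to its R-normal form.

1. m(m(p(m(0, b, b)), p(b), b), m(m(b, m(b, s(s(s(a))), p(b)), p(s(a))), p(0), b), 0)  →  m(p(b), m(m(b, m(b, s(s(s(a))), p(b)), p(s(a))), p(0), b), 0)   [R5 at 1]
2. m(p(b), m(m(b, m(b, s(s(s(a))), p(b)), p(s(a))), p(0), b), 0)  →  m(p(b), p(0), 0)   [R5 at 2]
3. m(p(b), p(0), 0)  →  p(0)   [R5 at ε]

p(0)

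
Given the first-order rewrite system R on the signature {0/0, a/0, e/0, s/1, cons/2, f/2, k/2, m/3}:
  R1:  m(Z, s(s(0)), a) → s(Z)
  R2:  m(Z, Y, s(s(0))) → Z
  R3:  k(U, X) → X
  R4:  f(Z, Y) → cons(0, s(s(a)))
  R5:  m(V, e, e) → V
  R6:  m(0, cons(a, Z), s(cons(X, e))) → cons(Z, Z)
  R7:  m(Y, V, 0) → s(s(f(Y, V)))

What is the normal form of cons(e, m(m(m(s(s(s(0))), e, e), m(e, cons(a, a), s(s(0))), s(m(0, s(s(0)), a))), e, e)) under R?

cons(e, s(s(s(0))))

1. cons(e, m(m(m(s(s(s(0))), e, e), m(e, cons(a, a), s(s(0))), s(m(0, s(s(0)), a))), e, e))  →  cons(e, m(m(s(s(s(0))), e, e), m(e, cons(a, a), s(s(0))), s(m(0, s(s(0)), a))))   [R5 at 2]
2. cons(e, m(m(s(s(s(0))), e, e), m(e, cons(a, a), s(s(0))), s(m(0, s(s(0)), a))))  →  cons(e, m(s(s(s(0))), m(e, cons(a, a), s(s(0))), s(m(0, s(s(0)), a))))   [R5 at 2.1]
3. cons(e, m(s(s(s(0))), m(e, cons(a, a), s(s(0))), s(m(0, s(s(0)), a))))  →  cons(e, m(s(s(s(0))), e, s(m(0, s(s(0)), a))))   [R2 at 2.2]
4. cons(e, m(s(s(s(0))), e, s(m(0, s(s(0)), a))))  →  cons(e, m(s(s(s(0))), e, s(s(0))))   [R1 at 2.3.1]
5. cons(e, m(s(s(s(0))), e, s(s(0))))  →  cons(e, s(s(s(0))))   [R2 at 2]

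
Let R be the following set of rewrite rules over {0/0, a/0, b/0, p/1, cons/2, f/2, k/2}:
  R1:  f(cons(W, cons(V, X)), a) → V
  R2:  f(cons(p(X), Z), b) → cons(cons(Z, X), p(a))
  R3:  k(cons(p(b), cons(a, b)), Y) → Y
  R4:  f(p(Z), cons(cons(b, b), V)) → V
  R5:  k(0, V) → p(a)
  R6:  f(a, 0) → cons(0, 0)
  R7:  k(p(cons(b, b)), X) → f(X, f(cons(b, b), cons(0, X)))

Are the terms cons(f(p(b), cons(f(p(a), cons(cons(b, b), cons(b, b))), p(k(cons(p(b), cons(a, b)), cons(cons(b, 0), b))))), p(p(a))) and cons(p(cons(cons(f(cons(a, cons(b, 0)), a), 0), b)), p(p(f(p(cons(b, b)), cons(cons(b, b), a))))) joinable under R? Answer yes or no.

Reduce t₁ = cons(f(p(b), cons(f(p(a), cons(cons(b, b), cons(b, b))), p(k(cons(p(b), cons(a, b)), cons(cons(b, 0), b))))), p(p(a))):
1. cons(f(p(b), cons(f(p(a), cons(cons(b, b), cons(b, b))), p(k(cons(p(b), cons(a, b)), cons(cons(b, 0), b))))), p(p(a)))  →  cons(f(p(b), cons(cons(b, b), p(k(cons(p(b), cons(a, b)), cons(cons(b, 0), b))))), p(p(a)))   [R4 at 1.2.1]
2. cons(f(p(b), cons(cons(b, b), p(k(cons(p(b), cons(a, b)), cons(cons(b, 0), b))))), p(p(a)))  →  cons(p(k(cons(p(b), cons(a, b)), cons(cons(b, 0), b))), p(p(a)))   [R4 at 1]
3. cons(p(k(cons(p(b), cons(a, b)), cons(cons(b, 0), b))), p(p(a)))  →  cons(p(cons(cons(b, 0), b)), p(p(a)))   [R3 at 1.1]

Reduce t₂ = cons(p(cons(cons(f(cons(a, cons(b, 0)), a), 0), b)), p(p(f(p(cons(b, b)), cons(cons(b, b), a))))):
1. cons(p(cons(cons(f(cons(a, cons(b, 0)), a), 0), b)), p(p(f(p(cons(b, b)), cons(cons(b, b), a)))))  →  cons(p(cons(cons(b, 0), b)), p(p(f(p(cons(b, b)), cons(cons(b, b), a)))))   [R1 at 1.1.1.1]
2. cons(p(cons(cons(b, 0), b)), p(p(f(p(cons(b, b)), cons(cons(b, b), a)))))  →  cons(p(cons(cons(b, 0), b)), p(p(a)))   [R4 at 2.1.1]

yes — NF(t₁) = cons(p(cons(cons(b, 0), b)), p(p(a))), NF(t₂) = cons(p(cons(cons(b, 0), b)), p(p(a)))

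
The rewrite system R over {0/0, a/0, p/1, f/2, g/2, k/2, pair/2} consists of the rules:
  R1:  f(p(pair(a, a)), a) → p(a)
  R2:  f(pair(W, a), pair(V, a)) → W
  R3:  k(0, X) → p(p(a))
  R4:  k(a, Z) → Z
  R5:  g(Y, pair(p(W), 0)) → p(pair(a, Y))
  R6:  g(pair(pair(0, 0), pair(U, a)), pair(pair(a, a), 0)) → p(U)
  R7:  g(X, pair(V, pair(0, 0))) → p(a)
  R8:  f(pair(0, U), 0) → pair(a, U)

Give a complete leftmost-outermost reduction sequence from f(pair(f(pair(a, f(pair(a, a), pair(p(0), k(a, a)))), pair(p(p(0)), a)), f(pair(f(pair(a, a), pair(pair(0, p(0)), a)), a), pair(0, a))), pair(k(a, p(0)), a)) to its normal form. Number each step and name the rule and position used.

a

1. f(pair(f(pair(a, f(pair(a, a), pair(p(0), k(a, a)))), pair(p(p(0)), a)), f(pair(f(pair(a, a), pair(pair(0, p(0)), a)), a), pair(0, a))), pair(k(a, p(0)), a))  →  f(pair(f(pair(a, f(pair(a, a), pair(p(0), a))), pair(p(p(0)), a)), f(pair(f(pair(a, a), pair(pair(0, p(0)), a)), a), pair(0, a))), pair(k(a, p(0)), a))   [R4 at 1.1.1.2.2.2]
2. f(pair(f(pair(a, f(pair(a, a), pair(p(0), a))), pair(p(p(0)), a)), f(pair(f(pair(a, a), pair(pair(0, p(0)), a)), a), pair(0, a))), pair(k(a, p(0)), a))  →  f(pair(f(pair(a, a), pair(p(p(0)), a)), f(pair(f(pair(a, a), pair(pair(0, p(0)), a)), a), pair(0, a))), pair(k(a, p(0)), a))   [R2 at 1.1.1.2]
3. f(pair(f(pair(a, a), pair(p(p(0)), a)), f(pair(f(pair(a, a), pair(pair(0, p(0)), a)), a), pair(0, a))), pair(k(a, p(0)), a))  →  f(pair(a, f(pair(f(pair(a, a), pair(pair(0, p(0)), a)), a), pair(0, a))), pair(k(a, p(0)), a))   [R2 at 1.1]
4. f(pair(a, f(pair(f(pair(a, a), pair(pair(0, p(0)), a)), a), pair(0, a))), pair(k(a, p(0)), a))  →  f(pair(a, f(pair(a, a), pair(pair(0, p(0)), a))), pair(k(a, p(0)), a))   [R2 at 1.2]
5. f(pair(a, f(pair(a, a), pair(pair(0, p(0)), a))), pair(k(a, p(0)), a))  →  f(pair(a, a), pair(k(a, p(0)), a))   [R2 at 1.2]
6. f(pair(a, a), pair(k(a, p(0)), a))  →  a   [R2 at ε]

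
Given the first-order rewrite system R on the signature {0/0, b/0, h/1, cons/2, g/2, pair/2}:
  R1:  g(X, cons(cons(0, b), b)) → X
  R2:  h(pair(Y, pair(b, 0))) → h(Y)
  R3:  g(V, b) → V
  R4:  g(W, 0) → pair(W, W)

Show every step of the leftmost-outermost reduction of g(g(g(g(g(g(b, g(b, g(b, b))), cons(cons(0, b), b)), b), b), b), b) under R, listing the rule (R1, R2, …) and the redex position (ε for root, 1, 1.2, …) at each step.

b

1. g(g(g(g(g(g(b, g(b, g(b, b))), cons(cons(0, b), b)), b), b), b), b)  →  g(g(g(g(g(b, g(b, g(b, b))), cons(cons(0, b), b)), b), b), b)   [R3 at ε]
2. g(g(g(g(g(b, g(b, g(b, b))), cons(cons(0, b), b)), b), b), b)  →  g(g(g(g(b, g(b, g(b, b))), cons(cons(0, b), b)), b), b)   [R3 at ε]
3. g(g(g(g(b, g(b, g(b, b))), cons(cons(0, b), b)), b), b)  →  g(g(g(b, g(b, g(b, b))), cons(cons(0, b), b)), b)   [R3 at ε]
4. g(g(g(b, g(b, g(b, b))), cons(cons(0, b), b)), b)  →  g(g(b, g(b, g(b, b))), cons(cons(0, b), b))   [R3 at ε]
5. g(g(b, g(b, g(b, b))), cons(cons(0, b), b))  →  g(b, g(b, g(b, b)))   [R1 at ε]
6. g(b, g(b, g(b, b)))  →  g(b, g(b, b))   [R3 at 2.2]
7. g(b, g(b, b))  →  g(b, b)   [R3 at 2]
8. g(b, b)  →  b   [R3 at ε]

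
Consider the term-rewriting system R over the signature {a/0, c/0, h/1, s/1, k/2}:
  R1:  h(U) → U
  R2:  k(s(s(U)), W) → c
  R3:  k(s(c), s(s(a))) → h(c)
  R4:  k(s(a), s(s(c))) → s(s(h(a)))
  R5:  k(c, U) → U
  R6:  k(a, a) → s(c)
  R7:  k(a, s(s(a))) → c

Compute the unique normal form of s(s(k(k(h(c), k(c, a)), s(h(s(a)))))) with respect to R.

1. s(s(k(k(h(c), k(c, a)), s(h(s(a))))))  →  s(s(k(k(c, k(c, a)), s(h(s(a))))))   [R1 at 1.1.1.1]
2. s(s(k(k(c, k(c, a)), s(h(s(a))))))  →  s(s(k(k(c, a), s(h(s(a))))))   [R5 at 1.1.1]
3. s(s(k(k(c, a), s(h(s(a))))))  →  s(s(k(a, s(h(s(a))))))   [R5 at 1.1.1]
4. s(s(k(a, s(h(s(a))))))  →  s(s(k(a, s(s(a)))))   [R1 at 1.1.2.1]
5. s(s(k(a, s(s(a)))))  →  s(s(c))   [R7 at 1.1]

s(s(c))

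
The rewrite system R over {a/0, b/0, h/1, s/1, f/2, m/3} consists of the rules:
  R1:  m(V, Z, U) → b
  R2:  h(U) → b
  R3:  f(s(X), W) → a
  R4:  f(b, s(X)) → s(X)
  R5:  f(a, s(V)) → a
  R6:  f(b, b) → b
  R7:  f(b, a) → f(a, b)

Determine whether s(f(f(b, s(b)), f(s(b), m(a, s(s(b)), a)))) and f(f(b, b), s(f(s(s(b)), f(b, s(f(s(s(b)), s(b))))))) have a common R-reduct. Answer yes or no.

yes — NF(t₁) = s(a), NF(t₂) = s(a)

Reduce t₁ = s(f(f(b, s(b)), f(s(b), m(a, s(s(b)), a)))):
1. s(f(f(b, s(b)), f(s(b), m(a, s(s(b)), a))))  →  s(f(s(b), f(s(b), m(a, s(s(b)), a))))   [R4 at 1.1]
2. s(f(s(b), f(s(b), m(a, s(s(b)), a))))  →  s(a)   [R3 at 1]

Reduce t₂ = f(f(b, b), s(f(s(s(b)), f(b, s(f(s(s(b)), s(b))))))):
1. f(f(b, b), s(f(s(s(b)), f(b, s(f(s(s(b)), s(b)))))))  →  f(b, s(f(s(s(b)), f(b, s(f(s(s(b)), s(b)))))))   [R6 at 1]
2. f(b, s(f(s(s(b)), f(b, s(f(s(s(b)), s(b)))))))  →  s(f(s(s(b)), f(b, s(f(s(s(b)), s(b))))))   [R4 at ε]
3. s(f(s(s(b)), f(b, s(f(s(s(b)), s(b))))))  →  s(a)   [R3 at 1]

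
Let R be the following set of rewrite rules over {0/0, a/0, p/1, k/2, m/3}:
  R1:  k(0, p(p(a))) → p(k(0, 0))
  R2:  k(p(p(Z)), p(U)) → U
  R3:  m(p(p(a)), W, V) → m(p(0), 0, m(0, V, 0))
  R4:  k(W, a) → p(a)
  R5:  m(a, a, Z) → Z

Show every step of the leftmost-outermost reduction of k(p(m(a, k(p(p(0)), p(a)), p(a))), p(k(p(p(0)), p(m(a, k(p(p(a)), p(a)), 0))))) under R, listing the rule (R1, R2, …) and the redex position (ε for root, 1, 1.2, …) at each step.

0

1. k(p(m(a, k(p(p(0)), p(a)), p(a))), p(k(p(p(0)), p(m(a, k(p(p(a)), p(a)), 0)))))  →  k(p(m(a, a, p(a))), p(k(p(p(0)), p(m(a, k(p(p(a)), p(a)), 0)))))   [R2 at 1.1.2]
2. k(p(m(a, a, p(a))), p(k(p(p(0)), p(m(a, k(p(p(a)), p(a)), 0)))))  →  k(p(p(a)), p(k(p(p(0)), p(m(a, k(p(p(a)), p(a)), 0)))))   [R5 at 1.1]
3. k(p(p(a)), p(k(p(p(0)), p(m(a, k(p(p(a)), p(a)), 0)))))  →  k(p(p(0)), p(m(a, k(p(p(a)), p(a)), 0)))   [R2 at ε]
4. k(p(p(0)), p(m(a, k(p(p(a)), p(a)), 0)))  →  m(a, k(p(p(a)), p(a)), 0)   [R2 at ε]
5. m(a, k(p(p(a)), p(a)), 0)  →  m(a, a, 0)   [R2 at 2]
6. m(a, a, 0)  →  0   [R5 at ε]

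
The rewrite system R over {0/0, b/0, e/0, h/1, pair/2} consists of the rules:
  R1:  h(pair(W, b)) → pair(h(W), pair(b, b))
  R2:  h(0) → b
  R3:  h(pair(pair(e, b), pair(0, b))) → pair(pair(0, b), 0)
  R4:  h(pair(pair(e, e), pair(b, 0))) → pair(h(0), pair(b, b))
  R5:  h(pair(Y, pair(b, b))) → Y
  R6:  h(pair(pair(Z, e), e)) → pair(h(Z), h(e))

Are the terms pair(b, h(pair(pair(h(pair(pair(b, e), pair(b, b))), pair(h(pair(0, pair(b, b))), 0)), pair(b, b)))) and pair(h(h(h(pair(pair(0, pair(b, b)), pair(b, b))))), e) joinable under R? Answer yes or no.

Reduce t₁ = pair(b, h(pair(pair(h(pair(pair(b, e), pair(b, b))), pair(h(pair(0, pair(b, b))), 0)), pair(b, b)))):
1. pair(b, h(pair(pair(h(pair(pair(b, e), pair(b, b))), pair(h(pair(0, pair(b, b))), 0)), pair(b, b))))  →  pair(b, pair(h(pair(pair(b, e), pair(b, b))), pair(h(pair(0, pair(b, b))), 0)))   [R5 at 2]
2. pair(b, pair(h(pair(pair(b, e), pair(b, b))), pair(h(pair(0, pair(b, b))), 0)))  →  pair(b, pair(pair(b, e), pair(h(pair(0, pair(b, b))), 0)))   [R5 at 2.1]
3. pair(b, pair(pair(b, e), pair(h(pair(0, pair(b, b))), 0)))  →  pair(b, pair(pair(b, e), pair(0, 0)))   [R5 at 2.2.1]

Reduce t₂ = pair(h(h(h(pair(pair(0, pair(b, b)), pair(b, b))))), e):
1. pair(h(h(h(pair(pair(0, pair(b, b)), pair(b, b))))), e)  →  pair(h(h(pair(0, pair(b, b)))), e)   [R5 at 1.1.1]
2. pair(h(h(pair(0, pair(b, b)))), e)  →  pair(h(0), e)   [R5 at 1.1]
3. pair(h(0), e)  →  pair(b, e)   [R2 at 1]

no — NF(t₁) = pair(b, pair(pair(b, e), pair(0, 0))), NF(t₂) = pair(b, e)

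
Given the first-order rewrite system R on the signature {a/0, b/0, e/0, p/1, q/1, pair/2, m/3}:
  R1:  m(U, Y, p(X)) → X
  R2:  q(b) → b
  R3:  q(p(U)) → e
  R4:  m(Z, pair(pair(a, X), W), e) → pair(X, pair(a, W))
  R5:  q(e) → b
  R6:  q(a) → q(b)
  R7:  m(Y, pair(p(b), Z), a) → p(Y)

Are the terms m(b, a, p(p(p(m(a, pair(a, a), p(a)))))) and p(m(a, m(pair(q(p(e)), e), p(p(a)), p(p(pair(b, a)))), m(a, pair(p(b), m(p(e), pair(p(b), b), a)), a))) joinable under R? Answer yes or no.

no — NF(t₁) = p(p(a)), NF(t₂) = p(a)

Reduce t₁ = m(b, a, p(p(p(m(a, pair(a, a), p(a)))))):
1. m(b, a, p(p(p(m(a, pair(a, a), p(a))))))  →  p(p(m(a, pair(a, a), p(a))))   [R1 at ε]
2. p(p(m(a, pair(a, a), p(a))))  →  p(p(a))   [R1 at 1.1]

Reduce t₂ = p(m(a, m(pair(q(p(e)), e), p(p(a)), p(p(pair(b, a)))), m(a, pair(p(b), m(p(e), pair(p(b), b), a)), a))):
1. p(m(a, m(pair(q(p(e)), e), p(p(a)), p(p(pair(b, a)))), m(a, pair(p(b), m(p(e), pair(p(b), b), a)), a)))  →  p(m(a, p(pair(b, a)), m(a, pair(p(b), m(p(e), pair(p(b), b), a)), a)))   [R1 at 1.2]
2. p(m(a, p(pair(b, a)), m(a, pair(p(b), m(p(e), pair(p(b), b), a)), a)))  →  p(m(a, p(pair(b, a)), p(a)))   [R7 at 1.3]
3. p(m(a, p(pair(b, a)), p(a)))  →  p(a)   [R1 at 1]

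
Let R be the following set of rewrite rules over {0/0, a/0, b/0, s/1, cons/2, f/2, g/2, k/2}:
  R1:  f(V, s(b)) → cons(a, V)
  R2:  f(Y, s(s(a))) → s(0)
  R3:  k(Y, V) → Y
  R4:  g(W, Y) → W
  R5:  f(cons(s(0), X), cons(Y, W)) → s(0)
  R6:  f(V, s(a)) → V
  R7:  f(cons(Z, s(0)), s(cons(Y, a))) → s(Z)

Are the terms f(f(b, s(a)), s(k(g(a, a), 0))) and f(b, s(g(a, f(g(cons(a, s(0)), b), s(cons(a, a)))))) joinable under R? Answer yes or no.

yes — NF(t₁) = b, NF(t₂) = b

Reduce t₁ = f(f(b, s(a)), s(k(g(a, a), 0))):
1. f(f(b, s(a)), s(k(g(a, a), 0)))  →  f(b, s(k(g(a, a), 0)))   [R6 at 1]
2. f(b, s(k(g(a, a), 0)))  →  f(b, s(g(a, a)))   [R3 at 2.1]
3. f(b, s(g(a, a)))  →  f(b, s(a))   [R4 at 2.1]
4. f(b, s(a))  →  b   [R6 at ε]

Reduce t₂ = f(b, s(g(a, f(g(cons(a, s(0)), b), s(cons(a, a)))))):
1. f(b, s(g(a, f(g(cons(a, s(0)), b), s(cons(a, a))))))  →  f(b, s(a))   [R4 at 2.1]
2. f(b, s(a))  →  b   [R6 at ε]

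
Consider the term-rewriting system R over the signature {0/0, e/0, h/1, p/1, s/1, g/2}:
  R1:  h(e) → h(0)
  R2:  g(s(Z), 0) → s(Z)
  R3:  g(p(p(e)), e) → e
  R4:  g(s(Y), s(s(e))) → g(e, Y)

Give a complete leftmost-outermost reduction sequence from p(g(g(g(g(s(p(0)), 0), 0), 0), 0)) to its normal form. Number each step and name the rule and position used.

1. p(g(g(g(g(s(p(0)), 0), 0), 0), 0))  →  p(g(g(g(s(p(0)), 0), 0), 0))   [R2 at 1.1.1.1]
2. p(g(g(g(s(p(0)), 0), 0), 0))  →  p(g(g(s(p(0)), 0), 0))   [R2 at 1.1.1]
3. p(g(g(s(p(0)), 0), 0))  →  p(g(s(p(0)), 0))   [R2 at 1.1]
4. p(g(s(p(0)), 0))  →  p(s(p(0)))   [R2 at 1]

p(s(p(0)))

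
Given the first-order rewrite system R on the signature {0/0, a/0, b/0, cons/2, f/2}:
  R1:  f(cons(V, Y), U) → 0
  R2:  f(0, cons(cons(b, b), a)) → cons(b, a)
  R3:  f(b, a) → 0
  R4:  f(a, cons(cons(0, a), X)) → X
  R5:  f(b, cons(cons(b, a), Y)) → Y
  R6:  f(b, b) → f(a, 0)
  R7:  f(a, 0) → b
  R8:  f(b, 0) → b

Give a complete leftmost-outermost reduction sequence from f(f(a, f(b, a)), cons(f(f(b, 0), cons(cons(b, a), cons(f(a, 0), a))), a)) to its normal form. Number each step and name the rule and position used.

a

1. f(f(a, f(b, a)), cons(f(f(b, 0), cons(cons(b, a), cons(f(a, 0), a))), a))  →  f(f(a, 0), cons(f(f(b, 0), cons(cons(b, a), cons(f(a, 0), a))), a))   [R3 at 1.2]
2. f(f(a, 0), cons(f(f(b, 0), cons(cons(b, a), cons(f(a, 0), a))), a))  →  f(b, cons(f(f(b, 0), cons(cons(b, a), cons(f(a, 0), a))), a))   [R7 at 1]
3. f(b, cons(f(f(b, 0), cons(cons(b, a), cons(f(a, 0), a))), a))  →  f(b, cons(f(b, cons(cons(b, a), cons(f(a, 0), a))), a))   [R8 at 2.1.1]
4. f(b, cons(f(b, cons(cons(b, a), cons(f(a, 0), a))), a))  →  f(b, cons(cons(f(a, 0), a), a))   [R5 at 2.1]
5. f(b, cons(cons(f(a, 0), a), a))  →  f(b, cons(cons(b, a), a))   [R7 at 2.1.1]
6. f(b, cons(cons(b, a), a))  →  a   [R5 at ε]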